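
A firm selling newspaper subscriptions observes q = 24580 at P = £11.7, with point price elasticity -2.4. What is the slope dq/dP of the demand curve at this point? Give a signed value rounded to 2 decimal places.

-5042.05

Ed = (dq/dP)·(P/q) ⇒ dq/dP = Ed·q/P = (-2.4)·24580/11.7 = -5042.0512…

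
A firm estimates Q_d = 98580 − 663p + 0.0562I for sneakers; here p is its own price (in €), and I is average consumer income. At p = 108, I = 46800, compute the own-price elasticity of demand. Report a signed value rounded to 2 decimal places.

-2.42

At the given values, Q_d = 98580 − 663(108) + 0.0562(46800) = 29606.16.
∂Q_d/∂p = −663.
E = (-663) × (108/29606.16) = -2.4185…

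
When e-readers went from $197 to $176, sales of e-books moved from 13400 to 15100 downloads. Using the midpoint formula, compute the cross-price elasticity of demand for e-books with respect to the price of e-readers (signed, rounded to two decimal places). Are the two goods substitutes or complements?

%ΔQ_{e-books} = (15100 − 13400)/avg = 1700/14250 = 0.119298…
%ΔP_{e-readers} = (176 − 197)/avg = -21/186.5 = -0.112600…
E_cross = (1700/14250) / (-21/186.5) = -1.0594…
E_cross < 0 ⇒ the goods are complements.

-1.06; complements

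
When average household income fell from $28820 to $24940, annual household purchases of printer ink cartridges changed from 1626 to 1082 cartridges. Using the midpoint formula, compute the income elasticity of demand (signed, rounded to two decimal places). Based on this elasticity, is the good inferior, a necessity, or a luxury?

%ΔQ = (1082 − 1626)/[( 1626 + 1082)/2] = -544/1354 = -0.401772…
%ΔIncome = (24940 − 28820)/[( 28820 + 24940)/2] = -3880/26880 = -0.144345…
E_income = (-544/1354) / (-3880/26880) = 2.7834…
E_income > 1 ⇒ normal good, luxury.

2.78; luxury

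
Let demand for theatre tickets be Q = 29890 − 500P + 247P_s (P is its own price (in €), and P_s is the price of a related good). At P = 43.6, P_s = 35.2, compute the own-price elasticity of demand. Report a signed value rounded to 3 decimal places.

At the given values, Q = 29890 − 500(43.6) + 247(35.2) = 16784.4.
∂Q/∂P = −500.
E = (-500) × (43.6/16784.4) = -1.29882…

-1.299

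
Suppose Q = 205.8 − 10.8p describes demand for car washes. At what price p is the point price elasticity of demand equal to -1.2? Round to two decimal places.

10.39

Ed = −10.8p/(205.8 − 10.8p). Set this equal to -1.2:
10.8p = 1.2·(205.8 − 10.8p) ⇒ 10.8p(1 + 1.2) = 1.2·205.8
p = 1.2·205.8 / (10.8·2.2) = 10.3939…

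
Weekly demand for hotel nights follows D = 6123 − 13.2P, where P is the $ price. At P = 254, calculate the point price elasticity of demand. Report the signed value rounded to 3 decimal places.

-1.210

dD/dP = −13.2. At P = 254, D = 6123 − 13.2(254) = 2770.2.
Ed = (dD/dP)·(P/D) = −13.2 × (254/2770.2) = -1.21030…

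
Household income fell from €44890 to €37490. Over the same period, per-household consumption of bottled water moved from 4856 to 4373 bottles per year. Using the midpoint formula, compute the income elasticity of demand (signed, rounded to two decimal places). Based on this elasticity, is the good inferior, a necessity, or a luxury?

%ΔQ = (4373 − 4856)/[( 4856 + 4373)/2] = -483/4614.5 = -0.104670…
%ΔIncome = (37490 − 44890)/[( 44890 + 37490)/2] = -7400/41190 = -0.179655…
E_income = (-483/4614.5) / (-7400/41190) = 0.5826…
0 < E_income < 1 ⇒ normal good, necessity.

0.58; necessity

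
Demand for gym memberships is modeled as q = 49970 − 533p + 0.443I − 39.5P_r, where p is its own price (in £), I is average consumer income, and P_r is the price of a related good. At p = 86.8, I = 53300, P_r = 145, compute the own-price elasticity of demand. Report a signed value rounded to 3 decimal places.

-2.143

At the given values, q = 49970 − 533(86.8) + 0.443(53300) − 39.5(145) = 21590.
∂q/∂p = −533.
E = (-533) × (86.8/21590) = -2.14286…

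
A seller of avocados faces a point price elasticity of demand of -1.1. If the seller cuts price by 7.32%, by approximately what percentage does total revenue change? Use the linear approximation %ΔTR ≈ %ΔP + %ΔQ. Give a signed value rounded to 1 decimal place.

+0.7%

%ΔQ ≈ Ed × %ΔP = (-1.1) × (-7.32%) = +8.0520%
%ΔTR ≈ %ΔP + %ΔQ = (-7.32%) + (+8.0520%) = +0.7320%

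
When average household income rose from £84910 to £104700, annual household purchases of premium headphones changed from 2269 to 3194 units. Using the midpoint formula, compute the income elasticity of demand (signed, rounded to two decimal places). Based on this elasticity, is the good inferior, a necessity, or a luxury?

%ΔQ = (3194 − 2269)/[( 2269 + 3194)/2] = 925/2731.5 = 0.338641…
%ΔIncome = (104700 − 84910)/[( 84910 + 104700)/2] = 19790/94805 = 0.208744…
E_income = (925/2731.5) / (19790/94805) = 1.6222…
E_income > 1 ⇒ normal good, luxury.

1.62; luxury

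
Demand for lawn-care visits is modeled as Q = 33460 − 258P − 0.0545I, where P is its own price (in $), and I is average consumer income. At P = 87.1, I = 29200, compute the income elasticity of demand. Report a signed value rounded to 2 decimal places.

-0.17

At the given values, Q = 33460 − 258(87.1) − 0.0545(29200) = 9396.8.
∂Q/∂I = -0.0545.
E = (-0.0545) × (29200/9396.8) = -0.1693…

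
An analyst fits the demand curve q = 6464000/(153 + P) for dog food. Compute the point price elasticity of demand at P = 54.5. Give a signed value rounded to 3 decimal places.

-0.263

dq/dP = −6464000/(153 + P)² = -150.129. At P = 54.5, q = 31151.8.
Ed = (dq/dP)·(P/q) = (-150.129) × (54.5/31151.8) = -0.26265…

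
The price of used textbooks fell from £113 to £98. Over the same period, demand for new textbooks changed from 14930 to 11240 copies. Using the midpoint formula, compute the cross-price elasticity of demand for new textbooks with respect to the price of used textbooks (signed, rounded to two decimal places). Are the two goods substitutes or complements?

1.98; substitutes

%ΔQ_{new textbooks} = (11240 − 14930)/avg = -3690/13085 = -0.282002…
%ΔP_{used textbooks} = (98 − 113)/avg = -15/105.5 = -0.142180…
E_cross = (-3690/13085) / (-15/105.5) = 1.9834…
E_cross > 0 ⇒ the goods are substitutes.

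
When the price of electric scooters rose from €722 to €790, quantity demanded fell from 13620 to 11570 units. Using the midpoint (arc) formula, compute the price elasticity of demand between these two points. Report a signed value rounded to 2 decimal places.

-1.81

%ΔQ = (11570 − 13620) / [(13620 + 11570)/2] = -2050/12595 = -0.162763…
%ΔP = (790 − 722) / [(722 + 790)/2] = 68/756 = 0.089947…
Arc Ed = %ΔQ / %ΔP = (-2050/12595) / (68/756) = -1.8095…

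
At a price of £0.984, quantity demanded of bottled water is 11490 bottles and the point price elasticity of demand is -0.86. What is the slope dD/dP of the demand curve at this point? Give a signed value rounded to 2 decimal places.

-10042.07

Ed = (dD/dP)·(P/D) ⇒ dD/dP = Ed·D/P = (-0.86)·11490/0.984 = -10042.0731…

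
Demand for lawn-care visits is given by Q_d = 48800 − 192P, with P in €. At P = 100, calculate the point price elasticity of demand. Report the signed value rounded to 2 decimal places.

dQ_d/dP = −192. At P = 100, Q_d = 48800 − 192(100) = 29600.
Ed = (dQ_d/dP)·(P/Q_d) = −192 × (100/29600) = -0.6486…

-0.65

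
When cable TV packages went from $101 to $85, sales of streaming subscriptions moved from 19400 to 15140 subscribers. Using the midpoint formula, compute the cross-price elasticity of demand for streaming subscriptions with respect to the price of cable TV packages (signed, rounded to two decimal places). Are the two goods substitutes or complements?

%ΔQ_{streaming subscriptions} = (15140 − 19400)/avg = -4260/17270 = -0.246670…
%ΔP_{cable TV packages} = (85 − 101)/avg = -16/93 = -0.172043…
E_cross = (-4260/17270) / (-16/93) = 1.4337…
E_cross > 0 ⇒ the goods are substitutes.

1.43; substitutes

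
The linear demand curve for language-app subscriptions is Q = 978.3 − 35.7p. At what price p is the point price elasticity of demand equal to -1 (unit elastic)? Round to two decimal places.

13.70

Ed = −35.7p/(978.3 − 35.7p). Set this equal to -1:
35.7p = 1·(978.3 − 35.7p) ⇒ 35.7p(1 + 1) = 1·978.3
p = 1·978.3 / (35.7·2) = 13.7016…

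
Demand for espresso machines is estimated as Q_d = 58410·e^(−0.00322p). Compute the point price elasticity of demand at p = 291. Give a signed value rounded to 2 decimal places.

dQ_d/dp = −0.00322·Q_d = -73.6886. At p = 291, Q_d = 22884.7.
Ed = (dQ_d/dp)·(p/Q_d) = (-73.6886) × (291/22884.7) = -0.9370…

-0.94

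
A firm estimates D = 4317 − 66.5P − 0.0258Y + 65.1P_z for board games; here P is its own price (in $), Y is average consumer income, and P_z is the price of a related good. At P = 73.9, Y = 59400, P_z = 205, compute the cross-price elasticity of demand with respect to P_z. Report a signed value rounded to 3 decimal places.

At the given values, D = 4317 − 66.5(73.9) − 0.0258(59400) + 65.1(205) = 11215.63.
∂D/∂P_z = 65.1.
E = (65.1) × (205/11215.63) = 1.18990…

1.190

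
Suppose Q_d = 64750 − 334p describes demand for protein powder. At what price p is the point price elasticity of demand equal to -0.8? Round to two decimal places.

86.16

Ed = −334p/(64750 − 334p). Set this equal to -0.8:
334p = 0.8·(64750 − 334p) ⇒ 334p(1 + 0.8) = 0.8·64750
p = 0.8·64750 / (334·1.8) = 86.1610…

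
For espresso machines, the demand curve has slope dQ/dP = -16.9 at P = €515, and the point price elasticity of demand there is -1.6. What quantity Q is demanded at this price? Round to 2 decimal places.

5439.69

Ed = (dQ/dP)·(P/Q) ⇒ Q = (dQ/dP)·P/Ed = (-16.9)·515/(-1.6) = 5439.6875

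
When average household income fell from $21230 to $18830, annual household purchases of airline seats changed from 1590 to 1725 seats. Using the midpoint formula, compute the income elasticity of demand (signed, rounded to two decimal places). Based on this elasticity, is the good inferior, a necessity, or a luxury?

-0.68; inferior

%ΔQ = (1725 − 1590)/[( 1590 + 1725)/2] = 135/1657.5 = 0.081447…
%ΔIncome = (18830 − 21230)/[( 21230 + 18830)/2] = -2400/20030 = -0.119820…
E_income = (135/1657.5) / (-2400/20030) = -0.6797…
E_income < 0 ⇒ inferior good.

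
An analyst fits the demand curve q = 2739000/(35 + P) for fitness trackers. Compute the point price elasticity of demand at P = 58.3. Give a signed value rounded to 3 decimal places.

dq/dP = −2739000/(35 + P)² = -314.651. At P = 58.3, q = 29356.9.
Ed = (dq/dP)·(P/q) = (-314.651) × (58.3/29356.9) = -0.62486…

-0.625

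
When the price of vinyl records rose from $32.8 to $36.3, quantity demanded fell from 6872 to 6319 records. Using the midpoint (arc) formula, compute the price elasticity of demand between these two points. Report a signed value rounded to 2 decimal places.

-0.83

%ΔQ = (6319 − 6872) / [(6872 + 6319)/2] = -553/6595.5 = -0.083845…
%ΔP = (36.3 − 32.8) / [(32.8 + 36.3)/2] = 3.5/34.55 = 0.101302…
Arc Ed = %ΔQ / %ΔP = (-553/6595.5) / (3.5/34.55) = -0.8276…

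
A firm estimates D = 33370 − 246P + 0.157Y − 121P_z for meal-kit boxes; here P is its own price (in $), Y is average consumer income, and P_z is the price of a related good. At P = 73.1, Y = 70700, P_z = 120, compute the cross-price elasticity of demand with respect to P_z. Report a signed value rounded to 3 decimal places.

-1.213

At the given values, D = 33370 − 246(73.1) + 0.157(70700) − 121(120) = 11967.3.
∂D/∂P_z = -121.
E = (-121) × (120/11967.3) = -1.21330…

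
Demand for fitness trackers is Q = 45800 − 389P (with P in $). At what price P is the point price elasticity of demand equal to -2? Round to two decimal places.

Ed = −389P/(45800 − 389P). Set this equal to -2:
389P = 2·(45800 − 389P) ⇒ 389P(1 + 2) = 2·45800
P = 2·45800 / (389·3) = 78.4918…

78.49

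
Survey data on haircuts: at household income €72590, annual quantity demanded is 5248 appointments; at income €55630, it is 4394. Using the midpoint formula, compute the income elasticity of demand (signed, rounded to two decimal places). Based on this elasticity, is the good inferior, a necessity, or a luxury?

%ΔQ = (4394 − 5248)/[( 5248 + 4394)/2] = -854/4821 = -0.177141…
%ΔIncome = (55630 − 72590)/[( 72590 + 55630)/2] = -16960/64110 = -0.264545…
E_income = (-854/4821) / (-16960/64110) = 0.6696…
0 < E_income < 1 ⇒ normal good, necessity.

0.67; necessity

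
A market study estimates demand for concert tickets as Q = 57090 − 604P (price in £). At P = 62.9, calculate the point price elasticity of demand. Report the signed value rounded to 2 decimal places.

dQ/dP = −604. At P = 62.9, Q = 57090 − 604(62.9) = 19098.4.
Ed = (dQ/dP)·(P/Q) = −604 × (62.9/19098.4) = -1.9892…

-1.99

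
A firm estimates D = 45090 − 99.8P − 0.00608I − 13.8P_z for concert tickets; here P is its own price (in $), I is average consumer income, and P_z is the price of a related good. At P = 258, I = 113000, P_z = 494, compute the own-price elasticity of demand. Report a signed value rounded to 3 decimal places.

At the given values, D = 45090 − 99.8(258) − 0.00608(113000) − 13.8(494) = 11837.36.
∂D/∂P = −99.8.
E = (-99.8) × (258/11837.36) = -2.17518…

-2.175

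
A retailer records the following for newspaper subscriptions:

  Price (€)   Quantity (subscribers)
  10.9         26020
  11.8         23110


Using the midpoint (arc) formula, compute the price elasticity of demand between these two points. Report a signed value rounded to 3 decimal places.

%ΔQ = (23110 − 26020) / [(26020 + 23110)/2] = -2910/24565 = -0.118461…
%ΔP = (11.8 − 10.9) / [(10.9 + 11.8)/2] = 0.9/11.35 = 0.079295…
Arc Ed = %ΔQ / %ΔP = (-2910/24565) / (0.9/11.35) = -1.49392…

-1.494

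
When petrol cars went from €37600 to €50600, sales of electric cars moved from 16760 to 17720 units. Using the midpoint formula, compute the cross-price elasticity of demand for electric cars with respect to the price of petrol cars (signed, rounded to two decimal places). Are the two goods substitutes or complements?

0.19; substitutes

%ΔQ_{electric cars} = (17720 − 16760)/avg = 960/17240 = 0.055684…
%ΔP_{petrol cars} = (50600 − 37600)/avg = 13000/44100 = 0.294784…
E_cross = (960/17240) / (13000/44100) = 0.1888…
E_cross > 0 ⇒ the goods are substitutes.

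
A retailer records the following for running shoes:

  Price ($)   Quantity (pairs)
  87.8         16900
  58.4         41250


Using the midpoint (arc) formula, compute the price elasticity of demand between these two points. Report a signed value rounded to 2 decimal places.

-2.08

%ΔQ = (41250 − 16900) / [(16900 + 41250)/2] = 24350/29075 = 0.837489…
%ΔP = (58.4 − 87.8) / [(87.8 + 58.4)/2] = -29.4/73.1 = -0.402188…
Arc Ed = %ΔQ / %ΔP = (24350/29075) / (-29.4/73.1) = -2.0823…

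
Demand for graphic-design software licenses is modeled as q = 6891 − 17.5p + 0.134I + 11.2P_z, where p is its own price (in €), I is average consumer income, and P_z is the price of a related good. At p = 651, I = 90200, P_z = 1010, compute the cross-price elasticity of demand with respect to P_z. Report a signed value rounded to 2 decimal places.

At the given values, q = 6891 − 17.5(651) + 0.134(90200) + 11.2(1010) = 18897.3.
∂q/∂P_z = 11.2.
E = (11.2) × (1010/18897.3) = 0.5986…

0.60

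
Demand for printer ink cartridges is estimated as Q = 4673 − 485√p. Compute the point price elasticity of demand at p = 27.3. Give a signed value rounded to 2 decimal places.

-0.59

dQ/dp = −485/(2√p) = -46.412. At p = 27.3, Q = 2138.9.
Ed = (dQ/dp)·(p/Q) = (-46.412) × (27.3/2138.9) = -0.5923…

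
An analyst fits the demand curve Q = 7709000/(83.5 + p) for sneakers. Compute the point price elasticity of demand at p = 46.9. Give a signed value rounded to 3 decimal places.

-0.360

dQ/dp = −7709000/(83.5 + p)² = -453.36. At p = 46.9, Q = 59118.1.
Ed = (dQ/dp)·(p/Q) = (-453.36) × (46.9/59118.1) = -0.35966…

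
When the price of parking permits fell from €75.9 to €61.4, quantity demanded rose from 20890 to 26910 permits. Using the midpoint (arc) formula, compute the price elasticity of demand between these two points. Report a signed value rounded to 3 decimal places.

-1.193

%ΔQ = (26910 − 20890) / [(20890 + 26910)/2] = 6020/23900 = 0.251882…
%ΔP = (61.4 − 75.9) / [(75.9 + 61.4)/2] = -14.5/68.65 = -0.211216…
Arc Ed = %ΔQ / %ΔP = (6020/23900) / (-14.5/68.65) = -1.19253…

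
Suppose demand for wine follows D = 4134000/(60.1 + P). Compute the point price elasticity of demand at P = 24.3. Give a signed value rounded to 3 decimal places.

dD/dP = −4134000/(60.1 + P)² = -580.344. At P = 24.3, D = 48981.
Ed = (dD/dP)·(P/D) = (-580.344) × (24.3/48981) = -0.28791…

-0.288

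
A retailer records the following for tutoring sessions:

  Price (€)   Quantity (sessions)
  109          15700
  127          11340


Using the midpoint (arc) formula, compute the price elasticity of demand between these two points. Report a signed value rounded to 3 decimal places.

%ΔQ = (11340 − 15700) / [(15700 + 11340)/2] = -4360/13520 = -0.322485…
%ΔP = (127 − 109) / [(109 + 127)/2] = 18/118 = 0.152542…
Arc Ed = %ΔQ / %ΔP = (-4360/13520) / (18/118) = -2.11406…

-2.114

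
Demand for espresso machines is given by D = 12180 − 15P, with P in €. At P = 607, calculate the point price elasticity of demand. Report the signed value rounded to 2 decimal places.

dD/dP = −15. At P = 607, D = 12180 − 15(607) = 3075.
Ed = (dD/dP)·(P/D) = −15 × (607/3075) = -2.9609…

-2.96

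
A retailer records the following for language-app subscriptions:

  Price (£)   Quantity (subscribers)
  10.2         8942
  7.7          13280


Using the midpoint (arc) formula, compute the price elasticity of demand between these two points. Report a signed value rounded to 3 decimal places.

%ΔQ = (13280 − 8942) / [(8942 + 13280)/2] = 4338/11111 = 0.390423…
%ΔP = (7.7 − 10.2) / [(10.2 + 7.7)/2] = -2.5/8.95 = -0.279329…
Arc Ed = %ΔQ / %ΔP = (4338/11111) / (-2.5/8.95) = -1.39771…

-1.398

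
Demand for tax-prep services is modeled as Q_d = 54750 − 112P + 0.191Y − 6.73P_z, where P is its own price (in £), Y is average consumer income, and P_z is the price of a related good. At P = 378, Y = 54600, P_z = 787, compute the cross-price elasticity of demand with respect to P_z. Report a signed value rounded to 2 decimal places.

-0.30

At the given values, Q_d = 54750 − 112(378) + 0.191(54600) − 6.73(787) = 17546.09.
∂Q_d/∂P_z = -6.73.
E = (-6.73) × (787/17546.09) = -0.3018…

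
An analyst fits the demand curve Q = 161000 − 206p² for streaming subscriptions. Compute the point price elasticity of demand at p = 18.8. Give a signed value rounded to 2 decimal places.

-1.65

dQ/dp = −2·206·p = -7745.6. At p = 18.8, Q = 88191.36.
Ed = (dQ/dp)·(p/Q) = (-7745.6) × (18.8/88191.36) = -1.6511…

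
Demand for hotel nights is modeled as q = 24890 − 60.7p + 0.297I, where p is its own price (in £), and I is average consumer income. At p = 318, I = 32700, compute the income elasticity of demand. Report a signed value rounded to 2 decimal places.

0.63

At the given values, q = 24890 − 60.7(318) + 0.297(32700) = 15299.3.
∂q/∂I = 0.297.
E = (0.297) × (32700/15299.3) = 0.6347…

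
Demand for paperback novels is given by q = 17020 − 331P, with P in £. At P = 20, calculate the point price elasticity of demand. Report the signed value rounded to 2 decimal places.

-0.64

dq/dP = −331. At P = 20, q = 17020 − 331(20) = 10400.
Ed = (dq/dP)·(P/q) = −331 × (20/10400) = -0.6365…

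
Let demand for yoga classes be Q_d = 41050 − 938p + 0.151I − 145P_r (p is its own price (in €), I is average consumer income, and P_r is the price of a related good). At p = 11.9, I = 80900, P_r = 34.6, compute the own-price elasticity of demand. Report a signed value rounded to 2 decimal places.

At the given values, Q_d = 41050 − 938(11.9) + 0.151(80900) − 145(34.6) = 37086.7.
∂Q_d/∂p = −938.
E = (-938) × (11.9/37086.7) = -0.3009…

-0.30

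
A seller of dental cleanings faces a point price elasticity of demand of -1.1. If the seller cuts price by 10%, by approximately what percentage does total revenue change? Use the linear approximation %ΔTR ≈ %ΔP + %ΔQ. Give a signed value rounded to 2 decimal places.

+1.00%

%ΔQ ≈ Ed × %ΔP = (-1.1) × (-10%) = +11.0000%
%ΔTR ≈ %ΔP + %ΔQ = (-10%) + (+11.0000%) = +1.0000%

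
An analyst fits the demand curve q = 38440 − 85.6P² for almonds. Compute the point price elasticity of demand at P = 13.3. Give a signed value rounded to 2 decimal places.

dq/dP = −2·85.6·P = -2276.96. At P = 13.3, q = 23298.216.
Ed = (dq/dP)·(P/q) = (-2276.96) × (13.3/23298.216) = -1.2998…

-1.30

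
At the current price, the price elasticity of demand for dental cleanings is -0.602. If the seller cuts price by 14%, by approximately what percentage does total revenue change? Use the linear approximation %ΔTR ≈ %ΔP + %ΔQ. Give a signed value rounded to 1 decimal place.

%ΔQ ≈ Ed × %ΔP = (-0.602) × (-14%) = +8.4280%
%ΔTR ≈ %ΔP + %ΔQ = (-14%) + (+8.4280%) = -5.5720%

-5.6%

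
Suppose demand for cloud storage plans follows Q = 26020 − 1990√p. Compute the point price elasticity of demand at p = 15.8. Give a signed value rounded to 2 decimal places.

dQ/dp = −1990/(2√p) = -250.319. At p = 15.8, Q = 18109.9.
Ed = (dQ/dp)·(p/Q) = (-250.319) × (15.8/18109.9) = -0.2183…

-0.22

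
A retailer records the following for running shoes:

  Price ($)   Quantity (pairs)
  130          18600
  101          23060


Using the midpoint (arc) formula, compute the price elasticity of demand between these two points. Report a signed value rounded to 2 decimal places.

%ΔQ = (23060 − 18600) / [(18600 + 23060)/2] = 4460/20830 = 0.214114…
%ΔP = (101 − 130) / [(130 + 101)/2] = -29/115.5 = -0.251082…
Arc Ed = %ΔQ / %ΔP = (4460/20830) / (-29/115.5) = -0.8527…

-0.85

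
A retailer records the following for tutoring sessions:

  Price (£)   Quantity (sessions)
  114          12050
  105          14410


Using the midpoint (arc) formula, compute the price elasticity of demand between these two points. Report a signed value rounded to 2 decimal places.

%ΔQ = (14410 − 12050) / [(12050 + 14410)/2] = 2360/13230 = 0.178382…
%ΔP = (105 − 114) / [(114 + 105)/2] = -9/109.5 = -0.082191…
Arc Ed = %ΔQ / %ΔP = (2360/13230) / (-9/109.5) = -2.1703…

-2.17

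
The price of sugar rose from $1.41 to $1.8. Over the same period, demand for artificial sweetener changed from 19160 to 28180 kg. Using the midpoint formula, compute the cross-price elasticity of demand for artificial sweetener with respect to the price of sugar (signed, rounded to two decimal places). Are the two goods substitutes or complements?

1.57; substitutes

%ΔQ_{artificial sweetener} = (28180 − 19160)/avg = 9020/23670 = 0.381073…
%ΔP_{sugar} = (1.8 − 1.41)/avg = 0.39/1.605 = 0.242990…
E_cross = (9020/23670) / (0.39/1.605) = 1.5682…
E_cross > 0 ⇒ the goods are substitutes.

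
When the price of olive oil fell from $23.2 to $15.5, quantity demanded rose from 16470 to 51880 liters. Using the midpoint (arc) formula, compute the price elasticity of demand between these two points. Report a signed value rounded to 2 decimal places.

-2.60

%ΔQ = (51880 − 16470) / [(16470 + 51880)/2] = 35410/34175 = 1.036137…
%ΔP = (15.5 − 23.2) / [(23.2 + 15.5)/2] = -7.7/19.35 = -0.397932…
Arc Ed = %ΔQ / %ΔP = (35410/34175) / (-7.7/19.35) = -2.6038…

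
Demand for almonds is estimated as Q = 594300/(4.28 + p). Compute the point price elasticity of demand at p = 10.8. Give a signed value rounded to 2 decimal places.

dQ/dp = −594300/(4.28 + p)² = -2613.38. At p = 10.8, Q = 39409.8.
Ed = (dQ/dp)·(p/Q) = (-2613.38) × (10.8/39409.8) = -0.7161…

-0.72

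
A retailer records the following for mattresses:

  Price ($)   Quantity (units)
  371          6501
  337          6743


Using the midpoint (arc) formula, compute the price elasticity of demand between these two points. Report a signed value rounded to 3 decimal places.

-0.380

%ΔQ = (6743 − 6501) / [(6501 + 6743)/2] = 242/6622 = 0.036544…
%ΔP = (337 − 371) / [(371 + 337)/2] = -34/354 = -0.096045…
Arc Ed = %ΔQ / %ΔP = (242/6622) / (-34/354) = -0.38049…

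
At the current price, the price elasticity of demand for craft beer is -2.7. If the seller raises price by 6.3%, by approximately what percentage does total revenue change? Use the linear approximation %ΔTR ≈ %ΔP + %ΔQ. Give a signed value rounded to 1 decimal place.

%ΔQ ≈ Ed × %ΔP = (-2.7) × (+6.3%) = -17.0100%
%ΔTR ≈ %ΔP + %ΔQ = (+6.3%) + (-17.0100%) = -10.7100%

-10.7%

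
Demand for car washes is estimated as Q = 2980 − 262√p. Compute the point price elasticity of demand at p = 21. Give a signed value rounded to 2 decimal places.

dQ/dp = −262/(2√p) = -28.5865. At p = 21, Q = 1779.37.
Ed = (dQ/dp)·(p/Q) = (-28.5865) × (21/1779.37) = -0.3373…

-0.34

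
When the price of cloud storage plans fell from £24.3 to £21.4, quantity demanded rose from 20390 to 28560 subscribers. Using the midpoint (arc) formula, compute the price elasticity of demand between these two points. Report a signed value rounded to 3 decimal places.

%ΔQ = (28560 − 20390) / [(20390 + 28560)/2] = 8170/24475 = 0.333810…
%ΔP = (21.4 − 24.3) / [(24.3 + 21.4)/2] = -2.9/22.85 = -0.126914…
Arc Ed = %ΔQ / %ΔP = (8170/24475) / (-2.9/22.85) = -2.63019…

-2.630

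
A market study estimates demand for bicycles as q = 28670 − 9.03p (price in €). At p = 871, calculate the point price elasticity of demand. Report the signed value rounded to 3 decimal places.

dq/dp = −9.03. At p = 871, q = 28670 − 9.03(871) = 20804.87.
Ed = (dq/dp)·(p/q) = −9.03 × (871/20804.87) = -0.37804…

-0.378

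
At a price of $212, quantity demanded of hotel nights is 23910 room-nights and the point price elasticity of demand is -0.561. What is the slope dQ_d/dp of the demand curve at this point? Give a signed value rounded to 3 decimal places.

-63.271

Ed = (dQ_d/dp)·(p/Q_d) ⇒ dQ_d/dp = Ed·Q_d/p = (-0.561)·23910/212 = -63.27127…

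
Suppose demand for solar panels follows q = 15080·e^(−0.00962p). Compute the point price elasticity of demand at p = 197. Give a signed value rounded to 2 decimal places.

dq/dp = −0.00962·q = -21.8036. At p = 197, q = 2266.48.
Ed = (dq/dp)·(p/q) = (-21.8036) × (197/2266.48) = -1.8951…

-1.90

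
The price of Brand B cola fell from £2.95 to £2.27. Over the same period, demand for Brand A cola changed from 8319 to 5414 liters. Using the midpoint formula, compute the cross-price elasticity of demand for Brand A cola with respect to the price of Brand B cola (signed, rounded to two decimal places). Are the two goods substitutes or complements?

%ΔQ_{Brand A cola} = (5414 − 8319)/avg = -2905/6866.5 = -0.423068…
%ΔP_{Brand B cola} = (2.27 − 2.95)/avg = -0.68/2.61 = -0.260536…
E_cross = (-2905/6866.5) / (-0.68/2.61) = 1.6238…
E_cross > 0 ⇒ the goods are substitutes.

1.62; substitutes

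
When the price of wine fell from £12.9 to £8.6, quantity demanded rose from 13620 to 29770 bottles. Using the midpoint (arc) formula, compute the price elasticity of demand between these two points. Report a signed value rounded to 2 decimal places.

%ΔQ = (29770 − 13620) / [(13620 + 29770)/2] = 16150/21695 = 0.744411…
%ΔP = (8.6 − 12.9) / [(12.9 + 8.6)/2] = -4.3/10.75 = -0.4
Arc Ed = %ΔQ / %ΔP = (16150/21695) / (-4.3/10.75) = -1.8610…

-1.86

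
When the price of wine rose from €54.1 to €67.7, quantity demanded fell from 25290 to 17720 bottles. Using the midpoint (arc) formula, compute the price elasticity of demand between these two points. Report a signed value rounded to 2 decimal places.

%ΔQ = (17720 − 25290) / [(25290 + 17720)/2] = -7570/21505 = -0.352011…
%ΔP = (67.7 − 54.1) / [(54.1 + 67.7)/2] = 13.6/60.9 = 0.223316…
Arc Ed = %ΔQ / %ΔP = (-7570/21505) / (13.6/60.9) = -1.5762…

-1.58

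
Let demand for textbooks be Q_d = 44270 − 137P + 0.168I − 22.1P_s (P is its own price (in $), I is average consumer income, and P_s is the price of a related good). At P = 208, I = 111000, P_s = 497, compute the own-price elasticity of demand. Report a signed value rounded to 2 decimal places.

At the given values, Q_d = 44270 − 137(208) + 0.168(111000) − 22.1(497) = 23438.3.
∂Q_d/∂P = −137.
E = (-137) × (208/23438.3) = -1.2157…

-1.22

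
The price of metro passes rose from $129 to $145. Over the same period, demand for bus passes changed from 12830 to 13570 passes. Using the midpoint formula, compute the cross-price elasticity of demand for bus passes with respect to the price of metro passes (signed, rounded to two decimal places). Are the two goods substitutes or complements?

%ΔQ_{bus passes} = (13570 − 12830)/avg = 740/13200 = 0.056060…
%ΔP_{metro passes} = (145 − 129)/avg = 16/137 = 0.116788…
E_cross = (740/13200) / (16/137) = 0.4800…
E_cross > 0 ⇒ the goods are substitutes.

0.48; substitutes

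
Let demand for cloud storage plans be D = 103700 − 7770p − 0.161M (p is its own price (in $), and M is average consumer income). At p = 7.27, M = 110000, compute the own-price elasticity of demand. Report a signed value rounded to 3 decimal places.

At the given values, D = 103700 − 7770(7.27) − 0.161(110000) = 29502.1.
∂D/∂p = −7770.
E = (-7770) × (7.27/29502.1) = -1.91470…

-1.915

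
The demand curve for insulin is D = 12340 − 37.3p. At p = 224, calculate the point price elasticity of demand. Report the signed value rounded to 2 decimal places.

dD/dp = −37.3. At p = 224, D = 12340 − 37.3(224) = 3984.8.
Ed = (dD/dp)·(p/D) = −37.3 × (224/3984.8) = -2.0967…

-2.10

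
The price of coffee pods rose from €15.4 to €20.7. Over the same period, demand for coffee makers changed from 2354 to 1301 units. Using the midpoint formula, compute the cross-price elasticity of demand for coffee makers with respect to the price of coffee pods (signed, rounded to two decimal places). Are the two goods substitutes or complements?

%ΔQ_{coffee makers} = (1301 − 2354)/avg = -1053/1827.5 = -0.576196…
%ΔP_{coffee pods} = (20.7 − 15.4)/avg = 5.3/18.05 = 0.293628…
E_cross = (-1053/1827.5) / (5.3/18.05) = -1.9623…
E_cross < 0 ⇒ the goods are complements.

-1.96; complements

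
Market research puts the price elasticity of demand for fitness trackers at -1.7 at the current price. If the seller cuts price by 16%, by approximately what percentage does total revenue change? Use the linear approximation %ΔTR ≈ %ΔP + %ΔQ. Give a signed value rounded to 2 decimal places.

%ΔQ ≈ Ed × %ΔP = (-1.7) × (-16%) = +27.2000%
%ΔTR ≈ %ΔP + %ΔQ = (-16%) + (+27.2000%) = +11.2000%

+11.20%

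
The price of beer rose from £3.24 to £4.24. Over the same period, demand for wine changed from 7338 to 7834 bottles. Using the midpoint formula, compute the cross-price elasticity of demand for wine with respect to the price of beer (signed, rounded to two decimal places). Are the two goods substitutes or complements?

0.24; substitutes

%ΔQ_{wine} = (7834 − 7338)/avg = 496/7586 = 0.065383…
%ΔP_{beer} = (4.24 − 3.24)/avg = 1/3.74 = 0.267379…
E_cross = (496/7586) / (1/3.74) = 0.2445…
E_cross > 0 ⇒ the goods are substitutes.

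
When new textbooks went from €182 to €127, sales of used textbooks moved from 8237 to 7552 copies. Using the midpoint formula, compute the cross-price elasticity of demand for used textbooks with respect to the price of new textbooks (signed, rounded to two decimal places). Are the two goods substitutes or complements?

0.24; substitutes

%ΔQ_{used textbooks} = (7552 − 8237)/avg = -685/7894.5 = -0.086769…
%ΔP_{new textbooks} = (127 − 182)/avg = -55/154.5 = -0.355987…
E_cross = (-685/7894.5) / (-55/154.5) = 0.2437…
E_cross > 0 ⇒ the goods are substitutes.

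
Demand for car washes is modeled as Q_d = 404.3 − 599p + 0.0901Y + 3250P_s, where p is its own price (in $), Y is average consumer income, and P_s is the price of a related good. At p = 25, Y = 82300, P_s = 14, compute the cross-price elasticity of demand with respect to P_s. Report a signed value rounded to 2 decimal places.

At the given values, Q_d = 404.3 − 599(25) + 0.0901(82300) + 3250(14) = 38344.53.
∂Q_d/∂P_s = 3250.
E = (3250) × (14/38344.53) = 1.1866…

1.19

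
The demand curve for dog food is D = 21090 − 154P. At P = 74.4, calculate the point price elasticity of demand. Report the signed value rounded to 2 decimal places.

-1.19

dD/dP = −154. At P = 74.4, D = 21090 − 154(74.4) = 9632.4.
Ed = (dD/dP)·(P/D) = −154 × (74.4/9632.4) = -1.1894…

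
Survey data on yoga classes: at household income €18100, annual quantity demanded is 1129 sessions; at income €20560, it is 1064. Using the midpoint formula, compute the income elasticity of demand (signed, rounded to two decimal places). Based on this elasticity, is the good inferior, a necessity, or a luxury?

-0.47; inferior

%ΔQ = (1064 − 1129)/[( 1129 + 1064)/2] = -65/1096.5 = -0.059279…
%ΔIncome = (20560 − 18100)/[( 18100 + 20560)/2] = 2460/19330 = 0.127263…
E_income = (-65/1096.5) / (2460/19330) = -0.4658…
E_income < 0 ⇒ inferior good.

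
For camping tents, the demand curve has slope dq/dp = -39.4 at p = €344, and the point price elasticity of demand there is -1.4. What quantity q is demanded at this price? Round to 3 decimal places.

9681.143

Ed = (dq/dp)·(p/q) ⇒ q = (dq/dp)·p/Ed = (-39.4)·344/(-1.4) = 9681.14285…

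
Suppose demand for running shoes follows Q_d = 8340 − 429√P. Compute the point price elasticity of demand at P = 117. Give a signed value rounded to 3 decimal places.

dQ_d/dP = −429/(2√P) = -19.8305. At P = 117, Q_d = 3699.66.
Ed = (dQ_d/dP)·(P/Q_d) = (-19.8305) × (117/3699.66) = -0.62713…

-0.627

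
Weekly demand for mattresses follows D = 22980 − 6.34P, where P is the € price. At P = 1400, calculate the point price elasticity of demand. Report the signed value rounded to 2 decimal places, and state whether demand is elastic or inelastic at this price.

-0.63; inelastic

dD/dP = −6.34. At P = 1400, D = 22980 − 6.34(1400) = 14104.
Ed = (dD/dP)·(P/D) = −6.34 × (1400/14104) = -0.6293…
|Ed| = 0.63 < 1, so demand is inelastic.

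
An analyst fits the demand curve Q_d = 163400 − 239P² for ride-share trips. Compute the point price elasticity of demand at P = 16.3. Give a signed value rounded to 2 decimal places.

-1.27

dQ_d/dP = −2·239·P = -7791.4. At P = 16.3, Q_d = 99900.09.
Ed = (dQ_d/dP)·(P/Q_d) = (-7791.4) × (16.3/99900.09) = -1.2712…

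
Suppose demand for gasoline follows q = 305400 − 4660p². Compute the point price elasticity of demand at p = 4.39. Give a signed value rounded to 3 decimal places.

-0.833

dq/dp = −2·4660·p = -40914.8. At p = 4.39, q = 215592.014.
Ed = (dq/dp)·(p/q) = (-40914.8) × (4.39/215592.014) = -0.83312…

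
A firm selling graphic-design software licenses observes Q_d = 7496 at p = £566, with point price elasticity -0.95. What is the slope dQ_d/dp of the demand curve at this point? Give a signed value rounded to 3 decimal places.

-12.582

Ed = (dQ_d/dp)·(p/Q_d) ⇒ dQ_d/dp = Ed·Q_d/p = (-0.95)·7496/566 = -12.58162…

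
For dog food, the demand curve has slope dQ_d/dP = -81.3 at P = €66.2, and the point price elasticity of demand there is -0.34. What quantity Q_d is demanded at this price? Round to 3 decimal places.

15829.588

Ed = (dQ_d/dP)·(P/Q_d) ⇒ Q_d = (dQ_d/dP)·P/Ed = (-81.3)·66.2/(-0.34) = 15829.58823…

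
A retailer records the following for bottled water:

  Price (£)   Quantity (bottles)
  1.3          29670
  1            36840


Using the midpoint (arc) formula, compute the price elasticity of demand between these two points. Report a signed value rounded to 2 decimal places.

-0.83

%ΔQ = (36840 − 29670) / [(29670 + 36840)/2] = 7170/33255 = 0.215606…
%ΔP = (1 − 1.3) / [(1.3 + 1)/2] = -0.3/1.15 = -0.260869…
Arc Ed = %ΔQ / %ΔP = (7170/33255) / (-0.3/1.15) = -0.8264…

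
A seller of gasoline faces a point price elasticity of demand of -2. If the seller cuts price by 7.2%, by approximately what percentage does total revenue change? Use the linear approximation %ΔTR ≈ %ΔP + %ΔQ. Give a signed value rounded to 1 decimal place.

%ΔQ ≈ Ed × %ΔP = (-2) × (-7.2%) = +14.4000%
%ΔTR ≈ %ΔP + %ΔQ = (-7.2%) + (+14.4000%) = +7.2000%

+7.2%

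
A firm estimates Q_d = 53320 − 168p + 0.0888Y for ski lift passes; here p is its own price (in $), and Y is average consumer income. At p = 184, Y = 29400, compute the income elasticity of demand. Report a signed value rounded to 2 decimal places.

At the given values, Q_d = 53320 − 168(184) + 0.0888(29400) = 25018.72.
∂Q_d/∂Y = 0.0888.
E = (0.0888) × (29400/25018.72) = 0.1043…

0.10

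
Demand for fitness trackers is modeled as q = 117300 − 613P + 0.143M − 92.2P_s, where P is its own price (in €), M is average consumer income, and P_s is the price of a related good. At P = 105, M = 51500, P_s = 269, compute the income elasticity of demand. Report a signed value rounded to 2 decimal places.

At the given values, q = 117300 − 613(105) + 0.143(51500) − 92.2(269) = 35497.7.
∂q/∂M = 0.143.
E = (0.143) × (51500/35497.7) = 0.2074…

0.21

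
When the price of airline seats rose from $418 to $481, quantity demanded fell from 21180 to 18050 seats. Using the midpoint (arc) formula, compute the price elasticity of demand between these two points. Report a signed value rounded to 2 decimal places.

%ΔQ = (18050 − 21180) / [(21180 + 18050)/2] = -3130/19615 = -0.159571…
%ΔP = (481 − 418) / [(418 + 481)/2] = 63/449.5 = 0.140155…
Arc Ed = %ΔQ / %ΔP = (-3130/19615) / (63/449.5) = -1.1385…

-1.14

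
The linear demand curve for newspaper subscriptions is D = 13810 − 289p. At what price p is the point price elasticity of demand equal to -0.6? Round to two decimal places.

17.92

Ed = −289p/(13810 − 289p). Set this equal to -0.6:
289p = 0.6·(13810 − 289p) ⇒ 289p(1 + 0.6) = 0.6·13810
p = 0.6·13810 / (289·1.6) = 17.9195…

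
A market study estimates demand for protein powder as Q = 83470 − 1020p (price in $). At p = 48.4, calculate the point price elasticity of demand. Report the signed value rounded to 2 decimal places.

-1.45

dQ/dp = −1020. At p = 48.4, Q = 83470 − 1020(48.4) = 34102.
Ed = (dQ/dp)·(p/Q) = −1020 × (48.4/34102) = -1.4476…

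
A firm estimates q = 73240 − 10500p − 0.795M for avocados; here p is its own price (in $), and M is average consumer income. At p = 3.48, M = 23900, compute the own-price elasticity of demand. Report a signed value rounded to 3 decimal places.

-2.064

At the given values, q = 73240 − 10500(3.48) − 0.795(23900) = 17699.5.
∂q/∂p = −10500.
E = (-10500) × (3.48/17699.5) = -2.06446…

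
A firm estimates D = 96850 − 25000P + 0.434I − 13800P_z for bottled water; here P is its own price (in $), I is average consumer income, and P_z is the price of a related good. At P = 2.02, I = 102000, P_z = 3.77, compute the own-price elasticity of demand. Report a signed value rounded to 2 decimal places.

-1.31

At the given values, D = 96850 − 25000(2.02) + 0.434(102000) − 13800(3.77) = 38592.
∂D/∂P = −25000.
E = (-25000) × (2.02/38592) = -1.3085…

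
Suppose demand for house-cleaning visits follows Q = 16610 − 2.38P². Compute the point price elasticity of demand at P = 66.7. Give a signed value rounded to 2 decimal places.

dQ/dP = −2·2.38·P = -317.492. At P = 66.7, Q = 6021.6418.
Ed = (dQ/dP)·(P/Q) = (-317.492) × (66.7/6021.6418) = -3.5167…

-3.52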